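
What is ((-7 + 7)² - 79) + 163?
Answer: 84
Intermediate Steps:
((-7 + 7)² - 79) + 163 = (0² - 79) + 163 = (0 - 79) + 163 = -79 + 163 = 84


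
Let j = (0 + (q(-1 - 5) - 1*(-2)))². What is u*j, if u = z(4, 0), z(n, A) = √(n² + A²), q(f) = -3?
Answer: 4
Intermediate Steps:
z(n, A) = √(A² + n²)
u = 4 (u = √(0² + 4²) = √(0 + 16) = √16 = 4)
j = 1 (j = (0 + (-3 - 1*(-2)))² = (0 + (-3 + 2))² = (0 - 1)² = (-1)² = 1)
u*j = 4*1 = 4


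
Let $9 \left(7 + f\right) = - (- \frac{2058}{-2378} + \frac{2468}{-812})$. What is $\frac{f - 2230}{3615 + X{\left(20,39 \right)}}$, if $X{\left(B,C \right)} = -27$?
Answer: $- \frac{167548865}{268766316} \approx -0.6234$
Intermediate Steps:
$f = - \frac{506255}{74907}$ ($f = -7 + \frac{\left(-1\right) \left(- \frac{2058}{-2378} + \frac{2468}{-812}\right)}{9} = -7 + \frac{\left(-1\right) \left(\left(-2058\right) \left(- \frac{1}{2378}\right) + 2468 \left(- \frac{1}{812}\right)\right)}{9} = -7 + \frac{\left(-1\right) \left(\frac{1029}{1189} - \frac{617}{203}\right)}{9} = -7 + \frac{\left(-1\right) \left(- \frac{18094}{8323}\right)}{9} = -7 + \frac{1}{9} \cdot \frac{18094}{8323} = -7 + \frac{18094}{74907} = - \frac{506255}{74907} \approx -6.7584$)
$\frac{f - 2230}{3615 + X{\left(20,39 \right)}} = \frac{- \frac{506255}{74907} - 2230}{3615 - 27} = - \frac{167548865}{74907 \cdot 3588} = \left(- \frac{167548865}{74907}\right) \frac{1}{3588} = - \frac{167548865}{268766316}$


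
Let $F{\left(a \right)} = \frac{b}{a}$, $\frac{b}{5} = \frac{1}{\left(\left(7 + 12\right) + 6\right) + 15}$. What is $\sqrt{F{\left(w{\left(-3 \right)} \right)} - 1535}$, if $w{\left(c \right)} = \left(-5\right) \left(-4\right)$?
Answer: $\frac{i \sqrt{2455990}}{40} \approx 39.179 i$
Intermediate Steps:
$w{\left(c \right)} = 20$
$b = \frac{1}{8}$ ($b = \frac{5}{\left(\left(7 + 12\right) + 6\right) + 15} = \frac{5}{\left(19 + 6\right) + 15} = \frac{5}{25 + 15} = \frac{5}{40} = 5 \cdot \frac{1}{40} = \frac{1}{8} \approx 0.125$)
$F{\left(a \right)} = \frac{1}{8 a}$
$\sqrt{F{\left(w{\left(-3 \right)} \right)} - 1535} = \sqrt{\frac{1}{8 \cdot 20} - 1535} = \sqrt{\frac{1}{8} \cdot \frac{1}{20} - 1535} = \sqrt{\frac{1}{160} - 1535} = \sqrt{- \frac{245599}{160}} = \frac{i \sqrt{2455990}}{40}$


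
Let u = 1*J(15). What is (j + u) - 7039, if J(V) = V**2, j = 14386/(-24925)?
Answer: -169853336/24925 ≈ -6814.6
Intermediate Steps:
j = -14386/24925 (j = 14386*(-1/24925) = -14386/24925 ≈ -0.57717)
u = 225 (u = 1*15**2 = 1*225 = 225)
(j + u) - 7039 = (-14386/24925 + 225) - 7039 = 5593739/24925 - 7039 = -169853336/24925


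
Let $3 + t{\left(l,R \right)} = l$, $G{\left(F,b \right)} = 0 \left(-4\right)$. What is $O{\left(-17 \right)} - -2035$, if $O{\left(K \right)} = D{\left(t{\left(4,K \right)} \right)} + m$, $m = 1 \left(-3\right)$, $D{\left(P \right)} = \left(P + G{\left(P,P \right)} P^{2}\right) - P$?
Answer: $2032$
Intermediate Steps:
$G{\left(F,b \right)} = 0$
$t{\left(l,R \right)} = -3 + l$
$D{\left(P \right)} = 0$ ($D{\left(P \right)} = \left(P + 0 P^{2}\right) - P = \left(P + 0\right) - P = P - P = 0$)
$m = -3$
$O{\left(K \right)} = -3$ ($O{\left(K \right)} = 0 - 3 = -3$)
$O{\left(-17 \right)} - -2035 = -3 - -2035 = -3 + 2035 = 2032$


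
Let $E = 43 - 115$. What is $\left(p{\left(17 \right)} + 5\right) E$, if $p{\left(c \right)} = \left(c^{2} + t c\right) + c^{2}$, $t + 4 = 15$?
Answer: $-55440$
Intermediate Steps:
$E = -72$
$t = 11$ ($t = -4 + 15 = 11$)
$p{\left(c \right)} = 2 c^{2} + 11 c$ ($p{\left(c \right)} = \left(c^{2} + 11 c\right) + c^{2} = 2 c^{2} + 11 c$)
$\left(p{\left(17 \right)} + 5\right) E = \left(17 \left(11 + 2 \cdot 17\right) + 5\right) \left(-72\right) = \left(17 \left(11 + 34\right) + 5\right) \left(-72\right) = \left(17 \cdot 45 + 5\right) \left(-72\right) = \left(765 + 5\right) \left(-72\right) = 770 \left(-72\right) = -55440$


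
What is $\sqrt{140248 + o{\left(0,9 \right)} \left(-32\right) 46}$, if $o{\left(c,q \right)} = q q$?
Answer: $2 \sqrt{5254} \approx 144.97$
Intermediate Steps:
$o{\left(c,q \right)} = q^{2}$
$\sqrt{140248 + o{\left(0,9 \right)} \left(-32\right) 46} = \sqrt{140248 + 9^{2} \left(-32\right) 46} = \sqrt{140248 + 81 \left(-32\right) 46} = \sqrt{140248 - 119232} = \sqrt{21016} = 2 \sqrt{5254}$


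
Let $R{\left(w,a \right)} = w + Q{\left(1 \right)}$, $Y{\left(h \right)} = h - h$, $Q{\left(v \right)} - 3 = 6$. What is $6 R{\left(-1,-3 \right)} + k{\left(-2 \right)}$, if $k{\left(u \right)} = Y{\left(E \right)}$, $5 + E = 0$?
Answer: $48$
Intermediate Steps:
$E = -5$ ($E = -5 + 0 = -5$)
$Q{\left(v \right)} = 9$ ($Q{\left(v \right)} = 3 + 6 = 9$)
$Y{\left(h \right)} = 0$
$k{\left(u \right)} = 0$
$R{\left(w,a \right)} = 9 + w$ ($R{\left(w,a \right)} = w + 9 = 9 + w$)
$6 R{\left(-1,-3 \right)} + k{\left(-2 \right)} = 6 \left(9 - 1\right) + 0 = 6 \cdot 8 + 0 = 48 + 0 = 48$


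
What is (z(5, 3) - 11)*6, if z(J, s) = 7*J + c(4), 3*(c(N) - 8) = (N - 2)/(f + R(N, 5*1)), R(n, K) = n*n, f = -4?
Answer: 577/3 ≈ 192.33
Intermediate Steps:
R(n, K) = n²
c(N) = 8 + (-2 + N)/(3*(-4 + N²)) (c(N) = 8 + ((N - 2)/(-4 + N²))/3 = 8 + ((-2 + N)/(-4 + N²))/3 = 8 + (-2 + N)/(3*(-4 + N²)))
z(J, s) = 145/18 + 7*J (z(J, s) = 7*J + (49 + 24*4)/(3*(2 + 4)) = 7*J + (⅓)*(49 + 96)/6 = 7*J + (⅓)*(⅙)*145 = 7*J + 145/18 = 145/18 + 7*J)
(z(5, 3) - 11)*6 = ((145/18 + 7*5) - 11)*6 = ((145/18 + 35) - 11)*6 = (775/18 - 11)*6 = (577/18)*6 = 577/3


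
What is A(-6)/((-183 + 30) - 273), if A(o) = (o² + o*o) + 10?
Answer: -41/213 ≈ -0.19249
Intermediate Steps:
A(o) = 10 + 2*o² (A(o) = (o² + o²) + 10 = 2*o² + 10 = 10 + 2*o²)
A(-6)/((-183 + 30) - 273) = (10 + 2*(-6)²)/((-183 + 30) - 273) = (10 + 2*36)/(-153 - 273) = (10 + 72)/(-426) = 82*(-1/426) = -41/213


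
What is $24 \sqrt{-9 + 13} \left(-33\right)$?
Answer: $-1584$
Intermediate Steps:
$24 \sqrt{-9 + 13} \left(-33\right) = 24 \sqrt{4} \left(-33\right) = 24 \cdot 2 \left(-33\right) = 48 \left(-33\right) = -1584$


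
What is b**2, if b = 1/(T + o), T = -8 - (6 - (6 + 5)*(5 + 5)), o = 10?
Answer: 1/11236 ≈ 8.9000e-5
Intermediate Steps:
T = 96 (T = -8 - (6 - 11*10) = -8 - (6 - 1*110) = -8 - (6 - 110) = -8 - 1*(-104) = -8 + 104 = 96)
b = 1/106 (b = 1/(96 + 10) = 1/106 ≈ 0.0094340)
b**2 = (1/106)**2 = 1/11236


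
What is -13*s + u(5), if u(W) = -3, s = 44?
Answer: -575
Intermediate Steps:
-13*s + u(5) = -13*44 - 3 = -572 - 3 = -575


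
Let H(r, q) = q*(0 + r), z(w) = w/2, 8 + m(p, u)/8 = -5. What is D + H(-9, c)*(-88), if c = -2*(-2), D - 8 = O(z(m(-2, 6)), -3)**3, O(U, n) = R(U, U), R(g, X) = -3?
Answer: 3149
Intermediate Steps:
m(p, u) = -104 (m(p, u) = -64 + 8*(-5) = -64 - 40 = -104)
z(w) = w/2 (z(w) = w*(1/2) = w/2)
O(U, n) = -3
D = -19 (D = 8 + (-3)**3 = 8 - 27 = -19)
c = 4
H(r, q) = q*r
D + H(-9, c)*(-88) = -19 + (4*(-9))*(-88) = -19 - 36*(-88) = -19 + 3168 = 3149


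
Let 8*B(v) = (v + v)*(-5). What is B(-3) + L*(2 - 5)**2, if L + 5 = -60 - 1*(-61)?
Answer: -129/4 ≈ -32.250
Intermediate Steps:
L = -4 (L = -5 + (-60 - 1*(-61)) = -5 + (-60 + 61) = -5 + 1 = -4)
B(v) = -5*v/4 (B(v) = ((v + v)*(-5))/8 = ((2*v)*(-5))/8 = (-10*v)/8 = -5*v/4)
B(-3) + L*(2 - 5)**2 = -5/4*(-3) - 4*(2 - 5)**2 = 15/4 - 4*(-3)**2 = 15/4 - 4*9 = 15/4 - 36 = -129/4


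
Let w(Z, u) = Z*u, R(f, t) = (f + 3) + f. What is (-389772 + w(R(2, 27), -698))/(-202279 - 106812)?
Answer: 394658/309091 ≈ 1.2768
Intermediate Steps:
R(f, t) = 3 + 2*f (R(f, t) = (3 + f) + f = 3 + 2*f)
(-389772 + w(R(2, 27), -698))/(-202279 - 106812) = (-389772 + (3 + 2*2)*(-698))/(-202279 - 106812) = (-389772 + (3 + 4)*(-698))/(-309091) = (-389772 + 7*(-698))*(-1/309091) = (-389772 - 4886)*(-1/309091) = -394658*(-1/309091) = 394658/309091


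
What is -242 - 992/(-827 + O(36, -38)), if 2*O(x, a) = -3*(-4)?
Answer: -197690/821 ≈ -240.79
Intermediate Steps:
O(x, a) = 6 (O(x, a) = (-3*(-4))/2 = (½)*12 = 6)
-242 - 992/(-827 + O(36, -38)) = -242 - 992/(-827 + 6) = -242 - 992/(-821) = -242 - 1/821*(-992) = -242 + 992/821 = -197690/821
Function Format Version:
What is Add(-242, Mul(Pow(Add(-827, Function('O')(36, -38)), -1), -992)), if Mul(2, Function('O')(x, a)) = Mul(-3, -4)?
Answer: Rational(-197690, 821) ≈ -240.79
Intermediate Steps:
Function('O')(x, a) = 6 (Function('O')(x, a) = Mul(Rational(1, 2), Mul(-3, -4)) = Mul(Rational(1, 2), 12) = 6)
Add(-242, Mul(Pow(Add(-827, Function('O')(36, -38)), -1), -992)) = Add(-242, Mul(Pow(Add(-827, 6), -1), -992)) = Add(-242, Mul(Pow(-821, -1), -992)) = Add(-242, Mul(Rational(-1, 821), -992)) = Add(-242, Rational(992, 821)) = Rational(-197690, 821)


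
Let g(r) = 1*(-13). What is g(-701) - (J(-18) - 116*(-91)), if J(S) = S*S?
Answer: -10893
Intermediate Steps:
J(S) = S²
g(r) = -13
g(-701) - (J(-18) - 116*(-91)) = -13 - ((-18)² - 116*(-91)) = -13 - (324 + 10556) = -13 - 1*10880 = -13 - 10880 = -10893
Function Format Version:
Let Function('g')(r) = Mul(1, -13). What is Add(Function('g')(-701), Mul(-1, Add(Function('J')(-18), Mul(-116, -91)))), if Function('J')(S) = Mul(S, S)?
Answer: -10893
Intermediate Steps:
Function('J')(S) = Pow(S, 2)
Function('g')(r) = -13
Add(Function('g')(-701), Mul(-1, Add(Function('J')(-18), Mul(-116, -91)))) = Add(-13, Mul(-1, Add(Pow(-18, 2), Mul(-116, -91)))) = Add(-13, Mul(-1, Add(324, 10556))) = Add(-13, Mul(-1, 10880)) = Add(-13, -10880) = -10893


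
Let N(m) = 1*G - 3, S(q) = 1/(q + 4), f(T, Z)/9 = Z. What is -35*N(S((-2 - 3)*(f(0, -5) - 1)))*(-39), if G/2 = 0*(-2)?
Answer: -4095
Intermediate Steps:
f(T, Z) = 9*Z
G = 0 (G = 2*(0*(-2)) = 2*0 = 0)
S(q) = 1/(4 + q)
N(m) = -3 (N(m) = 1*0 - 3 = 0 - 3 = -3)
-35*N(S((-2 - 3)*(f(0, -5) - 1)))*(-39) = -35*(-3)*(-39) = 105*(-39) = -4095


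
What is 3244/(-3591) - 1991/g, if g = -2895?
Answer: -747233/3465315 ≈ -0.21563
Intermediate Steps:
3244/(-3591) - 1991/g = 3244/(-3591) - 1991/(-2895) = 3244*(-1/3591) - 1991*(-1/2895) = -3244/3591 + 1991/2895 = -747233/3465315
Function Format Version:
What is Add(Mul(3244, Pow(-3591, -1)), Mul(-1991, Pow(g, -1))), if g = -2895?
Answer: Rational(-747233, 3465315) ≈ -0.21563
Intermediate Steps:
Add(Mul(3244, Pow(-3591, -1)), Mul(-1991, Pow(g, -1))) = Add(Mul(3244, Pow(-3591, -1)), Mul(-1991, Pow(-2895, -1))) = Add(Mul(3244, Rational(-1, 3591)), Mul(-1991, Rational(-1, 2895))) = Add(Rational(-3244, 3591), Rational(1991, 2895)) = Rational(-747233, 3465315)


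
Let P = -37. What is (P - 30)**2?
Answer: 4489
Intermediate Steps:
(P - 30)**2 = (-37 - 30)**2 = (-67)**2 = 4489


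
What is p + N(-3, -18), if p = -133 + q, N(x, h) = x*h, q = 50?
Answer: -29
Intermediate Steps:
N(x, h) = h*x
p = -83 (p = -133 + 50 = -83)
p + N(-3, -18) = -83 - 18*(-3) = -83 + 54 = -29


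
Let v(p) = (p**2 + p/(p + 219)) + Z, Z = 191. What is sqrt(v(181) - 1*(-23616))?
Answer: sqrt(22627381)/20 ≈ 237.84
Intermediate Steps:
v(p) = 191 + p**2 + p/(219 + p) (v(p) = (p**2 + p/(p + 219)) + 191 = (p**2 + p/(219 + p)) + 191 = 191 + p**2 + p/(219 + p))
sqrt(v(181) - 1*(-23616)) = sqrt((41829 + 181**3 + 192*181 + 219*181**2)/(219 + 181) - 1*(-23616)) = sqrt((41829 + 5929741 + 34752 + 219*32761)/400 + 23616) = sqrt((41829 + 5929741 + 34752 + 7174659)/400 + 23616) = sqrt((1/400)*13180981 + 23616) = sqrt(13180981/400 + 23616) = sqrt(22627381/400) = sqrt(22627381)/20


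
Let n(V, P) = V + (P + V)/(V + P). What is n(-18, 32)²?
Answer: 289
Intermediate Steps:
n(V, P) = 1 + V (n(V, P) = V + (P + V)/(P + V) = V + 1 = 1 + V)
n(-18, 32)² = (1 - 18)² = (-17)² = 289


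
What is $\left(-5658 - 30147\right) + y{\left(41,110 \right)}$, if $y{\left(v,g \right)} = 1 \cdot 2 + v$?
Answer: $-35762$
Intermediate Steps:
$y{\left(v,g \right)} = 2 + v$
$\left(-5658 - 30147\right) + y{\left(41,110 \right)} = \left(-5658 - 30147\right) + \left(2 + 41\right) = -35805 + 43 = -35762$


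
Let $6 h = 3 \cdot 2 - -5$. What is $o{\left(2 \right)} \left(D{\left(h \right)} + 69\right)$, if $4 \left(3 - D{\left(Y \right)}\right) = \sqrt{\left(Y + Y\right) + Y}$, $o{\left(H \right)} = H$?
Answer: $144 - \frac{\sqrt{22}}{4} \approx 142.83$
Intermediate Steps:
$h = \frac{11}{6}$ ($h = \frac{3 \cdot 2 - -5}{6} = \frac{6 + 5}{6} = \frac{1}{6} \cdot 11 = \frac{11}{6} \approx 1.8333$)
$D{\left(Y \right)} = 3 - \frac{\sqrt{3} \sqrt{Y}}{4}$ ($D{\left(Y \right)} = 3 - \frac{\sqrt{\left(Y + Y\right) + Y}}{4} = 3 - \frac{\sqrt{2 Y + Y}}{4} = 3 - \frac{\sqrt{3 Y}}{4} = 3 - \frac{\sqrt{3} \sqrt{Y}}{4}$)
$o{\left(2 \right)} \left(D{\left(h \right)} + 69\right) = 2 \left(\left(3 - \frac{\sqrt{3} \sqrt{\frac{11}{6}}}{4}\right) + 69\right) = 2 \left(\left(3 - \frac{\sqrt{3} \frac{\sqrt{66}}{6}}{4}\right) + 69\right) = 2 \left(\left(3 - \frac{\sqrt{22}}{8}\right) + 69\right) = 2 \left(72 - \frac{\sqrt{22}}{8}\right) = 144 - \frac{\sqrt{22}}{4}$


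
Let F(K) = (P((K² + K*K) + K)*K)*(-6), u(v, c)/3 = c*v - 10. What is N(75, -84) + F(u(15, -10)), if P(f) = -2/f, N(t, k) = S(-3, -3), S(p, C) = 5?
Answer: 4783/959 ≈ 4.9875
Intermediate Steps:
N(t, k) = 5
u(v, c) = -30 + 3*c*v (u(v, c) = 3*(c*v - 10) = 3*(-10 + c*v) = -30 + 3*c*v)
F(K) = 12*K/(K + 2*K²) (F(K) = ((-2/((K² + K*K) + K))*K)*(-6) = ((-2/((K² + K²) + K))*K)*(-6) = ((-2/(2*K² + K))*K)*(-6) = ((-2/(K + 2*K²))*K)*(-6) = -2*K/(K + 2*K²)*(-6) = 12*K/(K + 2*K²))
N(75, -84) + F(u(15, -10)) = 5 + 12/(1 + 2*(-30 + 3*(-10)*15)) = 5 + 12/(1 + 2*(-30 - 450)) = 5 + 12/(1 + 2*(-480)) = 5 + 12/(1 - 960) = 5 + 12/(-959) = 5 + 12*(-1/959) = 5 - 12/959 = 4783/959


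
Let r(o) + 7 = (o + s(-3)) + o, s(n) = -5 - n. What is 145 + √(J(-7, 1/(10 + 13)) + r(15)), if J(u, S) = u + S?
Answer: 145 + √7429/23 ≈ 148.75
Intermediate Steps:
r(o) = -9 + 2*o (r(o) = -7 + ((o + (-5 - 1*(-3))) + o) = -7 + ((o + (-5 + 3)) + o) = -7 + ((o - 2) + o) = -7 + ((-2 + o) + o) = -7 + (-2 + 2*o) = -9 + 2*o)
J(u, S) = S + u
145 + √(J(-7, 1/(10 + 13)) + r(15)) = 145 + √((1/(10 + 13) - 7) + (-9 + 2*15)) = 145 + √((1/23 - 7) + (-9 + 30)) = 145 + √((1/23 - 7) + 21) = 145 + √(-160/23 + 21) = 145 + √(323/23) = 145 + √7429/23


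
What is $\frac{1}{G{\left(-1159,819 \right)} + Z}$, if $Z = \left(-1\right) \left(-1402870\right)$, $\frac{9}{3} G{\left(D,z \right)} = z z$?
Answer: $\frac{1}{1626457} \approx 6.1483 \cdot 10^{-7}$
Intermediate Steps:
$G{\left(D,z \right)} = \frac{z^{2}}{3}$ ($G{\left(D,z \right)} = \frac{z z}{3} = \frac{z^{2}}{3}$)
$Z = 1402870$
$\frac{1}{G{\left(-1159,819 \right)} + Z} = \frac{1}{\frac{819^{2}}{3} + 1402870} = \frac{1}{\frac{1}{3} \cdot 670761 + 1402870} = \frac{1}{223587 + 1402870} = \frac{1}{1626457}$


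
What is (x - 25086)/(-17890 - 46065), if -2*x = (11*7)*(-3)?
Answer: 49941/127910 ≈ 0.39044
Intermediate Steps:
x = 231/2 (x = -11*7*(-3)/2 = -77*(-3)/2 = -1/2*(-231) = 231/2 ≈ 115.50)
(x - 25086)/(-17890 - 46065) = (231/2 - 25086)/(-17890 - 46065) = -49941/2/(-63955) = -49941/2*(-1/63955) = 49941/127910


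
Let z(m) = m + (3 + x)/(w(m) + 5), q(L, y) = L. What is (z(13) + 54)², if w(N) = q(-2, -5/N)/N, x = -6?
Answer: 1943236/441 ≈ 4406.4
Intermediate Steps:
w(N) = -2/N
z(m) = m - 3/(5 - 2/m) (z(m) = m + (3 - 6)/(-2/m + 5) = m - 3/(5 - 2/m))
(z(13) + 54)² = (5*13*(-1 + 13)/(-2 + 5*13) + 54)² = (5*13*12/(-2 + 65) + 54)² = (5*13*12/63 + 54)² = (5*13*(1/63)*12 + 54)² = (260/21 + 54)² = (1394/21)² = 1943236/441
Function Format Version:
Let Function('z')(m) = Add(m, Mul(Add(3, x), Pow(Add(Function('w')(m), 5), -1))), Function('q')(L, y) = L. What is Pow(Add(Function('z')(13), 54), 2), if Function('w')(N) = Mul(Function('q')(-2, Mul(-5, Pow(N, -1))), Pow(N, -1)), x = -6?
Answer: Rational(1943236, 441) ≈ 4406.4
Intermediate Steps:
Function('w')(N) = Mul(-2, Pow(N, -1))
Function('z')(m) = Add(m, Mul(-3, Pow(Add(5, Mul(-2, Pow(m, -1))), -1))) (Function('z')(m) = Add(m, Mul(Add(3, -6), Pow(Add(Mul(-2, Pow(m, -1)), 5), -1))) = Add(m, Mul(-3, Pow(Add(5, Mul(-2, Pow(m, -1))), -1))))
Pow(Add(Function('z')(13), 54), 2) = Pow(Add(Mul(5, 13, Pow(Add(-2, Mul(5, 13)), -1), Add(-1, 13)), 54), 2) = Pow(Add(Mul(5, 13, Pow(Add(-2, 65), -1), 12), 54), 2) = Pow(Add(Mul(5, 13, Pow(63, -1), 12), 54), 2) = Pow(Add(Mul(5, 13, Rational(1, 63), 12), 54), 2) = Pow(Add(Rational(260, 21), 54), 2) = Pow(Rational(1394, 21), 2) = Rational(1943236, 441)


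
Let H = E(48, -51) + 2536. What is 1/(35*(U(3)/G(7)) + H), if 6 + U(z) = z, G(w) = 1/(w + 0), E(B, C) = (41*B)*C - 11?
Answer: -1/98578 ≈ -1.0144e-5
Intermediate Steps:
E(B, C) = -11 + 41*B*C (E(B, C) = 41*B*C - 11 = -11 + 41*B*C)
G(w) = 1/w
U(z) = -6 + z
H = -97843 (H = (-11 + 41*48*(-51)) + 2536 = (-11 - 100368) + 2536 = -100379 + 2536 = -97843)
1/(35*(U(3)/G(7)) + H) = 1/(35*((-6 + 3)/(1/7)) - 97843) = 1/(35*(-3/1/7) - 97843) = 1/(35*(-3*7) - 97843) = 1/(35*(-21) - 97843) = 1/(-735 - 97843) = 1/(-98578) = -1/98578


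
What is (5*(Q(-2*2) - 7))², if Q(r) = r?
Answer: 3025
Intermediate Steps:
(5*(Q(-2*2) - 7))² = (5*(-2*2 - 7))² = (5*(-4 - 7))² = (5*(-11))² = (-55)² = 3025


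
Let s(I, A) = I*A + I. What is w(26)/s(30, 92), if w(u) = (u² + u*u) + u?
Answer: 689/1395 ≈ 0.49391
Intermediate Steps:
s(I, A) = I + A*I (s(I, A) = A*I + I = I + A*I)
w(u) = u + 2*u² (w(u) = (u² + u²) + u = 2*u² + u = u + 2*u²)
w(26)/s(30, 92) = (26*(1 + 2*26))/((30*(1 + 92))) = (26*(1 + 52))/((30*93)) = (26*53)/2790 = 1378*(1/2790) = 689/1395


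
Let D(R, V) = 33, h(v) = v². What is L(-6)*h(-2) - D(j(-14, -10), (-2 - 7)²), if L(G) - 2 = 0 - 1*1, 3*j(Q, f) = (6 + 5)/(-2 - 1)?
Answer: -29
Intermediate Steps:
j(Q, f) = -11/9 (j(Q, f) = ((6 + 5)/(-2 - 1))/3 = (11/(-3))/3 = (11*(-⅓))/3 = (⅓)*(-11/3) = -11/9)
L(G) = 1 (L(G) = 2 + (0 - 1*1) = 2 + (0 - 1) = 2 - 1 = 1)
L(-6)*h(-2) - D(j(-14, -10), (-2 - 7)²) = 1*(-2)² - 1*33 = 1*4 - 33 = 4 - 33 = -29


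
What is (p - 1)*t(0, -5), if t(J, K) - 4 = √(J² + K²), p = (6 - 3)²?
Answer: 72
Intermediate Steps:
p = 9 (p = 3² = 9)
t(J, K) = 4 + √(J² + K²)
(p - 1)*t(0, -5) = (9 - 1)*(4 + √(0² + (-5)²)) = 8*(4 + √(0 + 25)) = 8*(4 + √25) = 8*(4 + 5) = 8*9 = 72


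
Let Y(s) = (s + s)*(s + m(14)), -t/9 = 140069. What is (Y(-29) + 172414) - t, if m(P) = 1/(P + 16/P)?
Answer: 76039798/53 ≈ 1.4347e+6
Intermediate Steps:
t = -1260621 (t = -9*140069 = -1260621)
Y(s) = 2*s*(7/106 + s) (Y(s) = (s + s)*(s + 14/(16 + 14²)) = (2*s)*(s + 14/(16 + 196)) = (2*s)*(s + 14/212) = (2*s)*(s + 14*(1/212)) = (2*s)*(s + 7/106) = (2*s)*(7/106 + s) = 2*s*(7/106 + s))
(Y(-29) + 172414) - t = ((1/53)*(-29)*(7 + 106*(-29)) + 172414) - 1*(-1260621) = ((1/53)*(-29)*(7 - 3074) + 172414) + 1260621 = ((1/53)*(-29)*(-3067) + 172414) + 1260621 = (88943/53 + 172414) + 1260621 = 9226885/53 + 1260621 = 76039798/53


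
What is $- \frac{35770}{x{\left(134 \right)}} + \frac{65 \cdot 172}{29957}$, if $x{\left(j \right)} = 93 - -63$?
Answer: $- \frac{534908905}{2336646} \approx -228.92$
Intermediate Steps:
$x{\left(j \right)} = 156$ ($x{\left(j \right)} = 93 + 63 = 156$)
$- \frac{35770}{x{\left(134 \right)}} + \frac{65 \cdot 172}{29957} = - \frac{35770}{156} + \frac{65 \cdot 172}{29957} = \left(-35770\right) \frac{1}{156} + 11180 \cdot \frac{1}{29957} = - \frac{17885}{78} + \frac{11180}{29957} = - \frac{534908905}{2336646}$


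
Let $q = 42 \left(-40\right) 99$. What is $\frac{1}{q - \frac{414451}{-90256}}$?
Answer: $- \frac{90256}{15010963469} \approx -6.0127 \cdot 10^{-6}$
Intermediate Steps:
$q = -166320$ ($q = \left(-1680\right) 99 = -166320$)
$\frac{1}{q - \frac{414451}{-90256}} = \frac{1}{-166320 - \frac{414451}{-90256}} = \frac{1}{-166320 - - \frac{414451}{90256}} = \frac{1}{-166320 + \frac{414451}{90256}} = \frac{1}{- \frac{15010963469}{90256}} = - \frac{90256}{15010963469}$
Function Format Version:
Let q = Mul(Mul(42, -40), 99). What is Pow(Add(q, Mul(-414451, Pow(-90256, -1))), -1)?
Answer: Rational(-90256, 15010963469) ≈ -6.0127e-6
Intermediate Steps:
q = -166320 (q = Mul(-1680, 99) = -166320)
Pow(Add(q, Mul(-414451, Pow(-90256, -1))), -1) = Pow(Add(-166320, Mul(-414451, Pow(-90256, -1))), -1) = Pow(Add(-166320, Mul(-414451, Rational(-1, 90256))), -1) = Pow(Add(-166320, Rational(414451, 90256)), -1) = Pow(Rational(-15010963469, 90256), -1) = Rational(-90256, 15010963469)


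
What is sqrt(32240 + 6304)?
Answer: 4*sqrt(2409) ≈ 196.33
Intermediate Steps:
sqrt(32240 + 6304) = sqrt(38544) = 4*sqrt(2409)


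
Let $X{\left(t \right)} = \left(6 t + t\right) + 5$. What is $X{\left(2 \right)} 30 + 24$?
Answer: $594$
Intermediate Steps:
$X{\left(t \right)} = 5 + 7 t$ ($X{\left(t \right)} = 7 t + 5 = 5 + 7 t$)
$X{\left(2 \right)} 30 + 24 = \left(5 + 7 \cdot 2\right) 30 + 24 = \left(5 + 14\right) 30 + 24 = 19 \cdot 30 + 24 = 570 + 24 = 594$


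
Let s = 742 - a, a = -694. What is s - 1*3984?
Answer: -2548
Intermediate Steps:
s = 1436 (s = 742 - 1*(-694) = 742 + 694 = 1436)
s - 1*3984 = 1436 - 1*3984 = 1436 - 3984 = -2548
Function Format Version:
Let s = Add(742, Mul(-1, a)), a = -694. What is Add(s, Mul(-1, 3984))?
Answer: -2548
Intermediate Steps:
s = 1436 (s = Add(742, Mul(-1, -694)) = Add(742, 694) = 1436)
Add(s, Mul(-1, 3984)) = Add(1436, Mul(-1, 3984)) = Add(1436, -3984) = -2548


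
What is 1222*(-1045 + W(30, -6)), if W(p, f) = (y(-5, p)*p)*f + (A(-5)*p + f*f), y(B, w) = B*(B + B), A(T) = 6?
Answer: -12011038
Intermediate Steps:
y(B, w) = 2*B² (y(B, w) = B*(2*B) = 2*B²)
W(p, f) = f² + 6*p + 50*f*p (W(p, f) = ((2*(-5)²)*p)*f + (6*p + f*f) = ((2*25)*p)*f + (6*p + f²) = (50*p)*f + (f² + 6*p) = 50*f*p + (f² + 6*p) = f² + 6*p + 50*f*p)
1222*(-1045 + W(30, -6)) = 1222*(-1045 + ((-6)² + 6*30 + 50*(-6)*30)) = 1222*(-1045 + (36 + 180 - 9000)) = 1222*(-1045 - 8784) = 1222*(-9829) = -12011038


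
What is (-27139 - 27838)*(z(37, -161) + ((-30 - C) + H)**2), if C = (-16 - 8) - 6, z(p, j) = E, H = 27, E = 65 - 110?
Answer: -37604268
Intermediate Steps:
E = -45
z(p, j) = -45
C = -30 (C = -24 - 6 = -30)
(-27139 - 27838)*(z(37, -161) + ((-30 - C) + H)**2) = (-27139 - 27838)*(-45 + ((-30 - 1*(-30)) + 27)**2) = -54977*(-45 + ((-30 + 30) + 27)**2) = -54977*(-45 + (0 + 27)**2) = -54977*(-45 + 27**2) = -54977*(-45 + 729) = -54977*684 = -37604268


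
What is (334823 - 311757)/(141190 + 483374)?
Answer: 11533/312282 ≈ 0.036931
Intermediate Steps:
(334823 - 311757)/(141190 + 483374) = 23066/624564 = 23066*(1/624564) = 11533/312282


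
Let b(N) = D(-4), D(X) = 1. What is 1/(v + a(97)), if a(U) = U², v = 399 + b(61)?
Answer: 1/9809 ≈ 0.00010195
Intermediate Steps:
b(N) = 1
v = 400 (v = 399 + 1 = 400)
1/(v + a(97)) = 1/(400 + 97²) = 1/(400 + 9409) = 1/9809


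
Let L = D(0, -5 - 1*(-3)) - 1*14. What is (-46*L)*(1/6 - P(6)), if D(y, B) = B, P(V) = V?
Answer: -12880/3 ≈ -4293.3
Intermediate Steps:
L = -16 (L = (-5 - 1*(-3)) - 1*14 = (-5 + 3) - 14 = -2 - 14 = -16)
(-46*L)*(1/6 - P(6)) = (-46*(-16))*(1/6 - 1*6) = 736*(⅙ - 6) = 736*(-35/6) = -12880/3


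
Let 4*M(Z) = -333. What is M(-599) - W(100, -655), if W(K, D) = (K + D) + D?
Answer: 4507/4 ≈ 1126.8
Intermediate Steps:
W(K, D) = K + 2*D (W(K, D) = (D + K) + D = K + 2*D)
M(Z) = -333/4 (M(Z) = (¼)*(-333) = -333/4)
M(-599) - W(100, -655) = -333/4 - (100 + 2*(-655)) = -333/4 - (100 - 1310) = -333/4 - 1*(-1210) = -333/4 + 1210 = 4507/4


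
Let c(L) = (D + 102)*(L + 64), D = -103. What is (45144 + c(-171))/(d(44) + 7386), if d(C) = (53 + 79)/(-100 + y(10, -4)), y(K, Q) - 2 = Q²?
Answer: 1855291/302760 ≈ 6.1279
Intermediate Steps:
y(K, Q) = 2 + Q²
d(C) = -66/41 (d(C) = (53 + 79)/(-100 + (2 + (-4)²)) = 132/(-100 + (2 + 16)) = 132/(-100 + 18) = 132/(-82) = 132*(-1/82) = -66/41)
c(L) = -64 - L (c(L) = (-103 + 102)*(L + 64) = -(64 + L) = -64 - L)
(45144 + c(-171))/(d(44) + 7386) = (45144 + (-64 - 1*(-171)))/(-66/41 + 7386) = (45144 + (-64 + 171))/(302760/41) = (45144 + 107)*(41/302760) = 45251*(41/302760) = 1855291/302760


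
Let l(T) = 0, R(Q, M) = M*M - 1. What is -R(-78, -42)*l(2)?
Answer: 0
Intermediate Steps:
R(Q, M) = -1 + M**2 (R(Q, M) = M**2 - 1 = -1 + M**2)
-R(-78, -42)*l(2) = -(-1 + (-42)**2)*0 = -(-1 + 1764)*0 = -1763*0 = -1*0 = 0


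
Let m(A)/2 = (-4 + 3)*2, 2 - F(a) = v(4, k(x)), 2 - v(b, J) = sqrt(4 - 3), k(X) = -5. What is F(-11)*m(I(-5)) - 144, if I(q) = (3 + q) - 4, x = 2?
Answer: -148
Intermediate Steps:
v(b, J) = 1 (v(b, J) = 2 - sqrt(4 - 3) = 2 - sqrt(1) = 2 - 1*1 = 2 - 1 = 1)
F(a) = 1 (F(a) = 2 - 1*1 = 2 - 1 = 1)
I(q) = -1 + q
m(A) = -4 (m(A) = 2*((-4 + 3)*2) = 2*(-1*2) = 2*(-2) = -4)
F(-11)*m(I(-5)) - 144 = 1*(-4) - 144 = -4 - 144 = -148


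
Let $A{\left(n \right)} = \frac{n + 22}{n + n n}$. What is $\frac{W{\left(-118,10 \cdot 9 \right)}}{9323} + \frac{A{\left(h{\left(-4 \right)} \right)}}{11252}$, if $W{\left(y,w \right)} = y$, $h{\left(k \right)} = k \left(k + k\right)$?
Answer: $- \frac{233597629}{18462821696} \approx -0.012652$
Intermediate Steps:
$h{\left(k \right)} = 2 k^{2}$ ($h{\left(k \right)} = k 2 k = 2 k^{2}$)
$A{\left(n \right)} = \frac{22 + n}{n + n^{2}}$
$\frac{W{\left(-118,10 \cdot 9 \right)}}{9323} + \frac{A{\left(h{\left(-4 \right)} \right)}}{11252} = - \frac{118}{9323} + \frac{\frac{1}{2 \left(-4\right)^{2}} \frac{1}{1 + 2 \left(-4\right)^{2}} \left(22 + 2 \left(-4\right)^{2}\right)}{11252} = \left(-118\right) \frac{1}{9323} + \frac{22 + 2 \cdot 16}{2 \cdot 16 \left(1 + 2 \cdot 16\right)} \frac{1}{11252} = - \frac{118}{9323} + \frac{22 + 32}{32 \left(1 + 32\right)} \frac{1}{11252} = - \frac{118}{9323} + \frac{1}{32} \cdot \frac{1}{33} \cdot 54 \cdot \frac{1}{11252} = - \frac{118}{9323} + \frac{9}{176} \cdot \frac{1}{11252} = - \frac{118}{9323} + \frac{9}{1980352} = - \frac{233597629}{18462821696}$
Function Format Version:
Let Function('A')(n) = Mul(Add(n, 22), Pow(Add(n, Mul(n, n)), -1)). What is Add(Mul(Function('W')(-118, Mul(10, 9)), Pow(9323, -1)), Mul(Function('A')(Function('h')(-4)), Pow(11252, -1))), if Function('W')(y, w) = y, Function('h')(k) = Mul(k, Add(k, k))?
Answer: Rational(-233597629, 18462821696) ≈ -0.012652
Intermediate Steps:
Function('h')(k) = Mul(2, Pow(k, 2)) (Function('h')(k) = Mul(k, Mul(2, k)) = Mul(2, Pow(k, 2)))
Function('A')(n) = Mul(Pow(Add(n, Pow(n, 2)), -1), Add(22, n)) (Function('A')(n) = Mul(Add(22, n), Pow(Add(n, Pow(n, 2)), -1)) = Mul(Pow(Add(n, Pow(n, 2)), -1), Add(22, n)))
Add(Mul(Function('W')(-118, Mul(10, 9)), Pow(9323, -1)), Mul(Function('A')(Function('h')(-4)), Pow(11252, -1))) = Add(Mul(-118, Pow(9323, -1)), Mul(Mul(Pow(Mul(2, Pow(-4, 2)), -1), Pow(Add(1, Mul(2, Pow(-4, 2))), -1), Add(22, Mul(2, Pow(-4, 2)))), Pow(11252, -1))) = Add(Mul(-118, Rational(1, 9323)), Mul(Mul(Pow(Mul(2, 16), -1), Pow(Add(1, Mul(2, 16)), -1), Add(22, Mul(2, 16))), Rational(1, 11252))) = Add(Rational(-118, 9323), Mul(Mul(Pow(32, -1), Pow(Add(1, 32), -1), Add(22, 32)), Rational(1, 11252))) = Add(Rational(-118, 9323), Mul(Mul(Rational(1, 32), Pow(33, -1), 54), Rational(1, 11252))) = Add(Rational(-118, 9323), Mul(Mul(Rational(1, 32), Rational(1, 33), 54), Rational(1, 11252))) = Add(Rational(-118, 9323), Mul(Rational(9, 176), Rational(1, 11252))) = Add(Rational(-118, 9323), Rational(9, 1980352)) = Rational(-233597629, 18462821696)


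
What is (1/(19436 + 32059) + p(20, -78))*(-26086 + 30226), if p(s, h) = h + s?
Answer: -824331684/3433 ≈ -2.4012e+5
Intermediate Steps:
(1/(19436 + 32059) + p(20, -78))*(-26086 + 30226) = (1/(19436 + 32059) + (-78 + 20))*(-26086 + 30226) = (1/51495 - 58)*4140 = -2986709/51495*4140 = -824331684/3433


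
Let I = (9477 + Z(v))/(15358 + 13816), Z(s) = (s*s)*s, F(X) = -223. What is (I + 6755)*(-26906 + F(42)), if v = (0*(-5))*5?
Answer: -5346579169263/29174 ≈ -1.8327e+8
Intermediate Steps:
v = 0 (v = 0*5 = 0)
Z(s) = s³ (Z(s) = s²*s = s³)
I = 9477/29174 (I = (9477 + 0³)/(15358 + 13816) = (9477 + 0)/29174 = 9477*(1/29174) = 9477/29174 ≈ 0.32484)
(I + 6755)*(-26906 + F(42)) = (9477/29174 + 6755)*(-26906 - 223) = (197079847/29174)*(-27129) = -5346579169263/29174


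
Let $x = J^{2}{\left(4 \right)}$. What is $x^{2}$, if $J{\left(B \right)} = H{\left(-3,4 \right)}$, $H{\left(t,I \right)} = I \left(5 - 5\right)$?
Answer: $0$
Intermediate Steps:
$H{\left(t,I \right)} = 0$ ($H{\left(t,I \right)} = I 0 = 0$)
$J{\left(B \right)} = 0$
$x = 0$ ($x = 0^{2} = 0$)
$x^{2} = 0^{2} = 0$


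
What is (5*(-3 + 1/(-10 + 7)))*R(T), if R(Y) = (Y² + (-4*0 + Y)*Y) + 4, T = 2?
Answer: -200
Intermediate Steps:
R(Y) = 4 + 2*Y² (R(Y) = (Y² + (0 + Y)*Y) + 4 = (Y² + Y*Y) + 4 = (Y² + Y²) + 4 = 2*Y² + 4 = 4 + 2*Y²)
(5*(-3 + 1/(-10 + 7)))*R(T) = (5*(-3 + 1/(-10 + 7)))*(4 + 2*2²) = (5*(-3 + 1/(-3)))*(4 + 2*4) = (5*(-3 - ⅓))*(4 + 8) = (5*(-10/3))*12 = -50/3*12 = -200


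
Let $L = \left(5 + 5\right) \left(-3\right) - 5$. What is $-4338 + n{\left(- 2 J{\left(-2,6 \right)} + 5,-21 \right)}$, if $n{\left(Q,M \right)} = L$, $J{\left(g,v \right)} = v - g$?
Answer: $-4373$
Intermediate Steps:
$L = -35$ ($L = 10 \left(-3\right) - 5 = -30 - 5 = -35$)
$n{\left(Q,M \right)} = -35$
$-4338 + n{\left(- 2 J{\left(-2,6 \right)} + 5,-21 \right)} = -4338 - 35 = -4373$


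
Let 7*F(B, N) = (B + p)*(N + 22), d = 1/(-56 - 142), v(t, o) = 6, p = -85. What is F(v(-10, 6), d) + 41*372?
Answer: 20795227/1386 ≈ 15004.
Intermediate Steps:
d = -1/198 (d = 1/(-198) = -1/198 ≈ -0.0050505)
F(B, N) = (-85 + B)*(22 + N)/7 (F(B, N) = ((B - 85)*(N + 22))/7 = ((-85 + B)*(22 + N))/7 = (-85 + B)*(22 + N)/7)
F(v(-10, 6), d) + 41*372 = (-1870/7 - 85/7*(-1/198) + (22/7)*6 + (1/7)*6*(-1/198)) + 41*372 = (-1870/7 + 85/1386 + 132/7 - 1/231) + 15252 = -344045/1386 + 15252 = 20795227/1386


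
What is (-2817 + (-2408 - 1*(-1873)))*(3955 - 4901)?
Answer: 3170992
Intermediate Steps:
(-2817 + (-2408 - 1*(-1873)))*(3955 - 4901) = (-2817 + (-2408 + 1873))*(-946) = (-2817 - 535)*(-946) = -3352*(-946) = 3170992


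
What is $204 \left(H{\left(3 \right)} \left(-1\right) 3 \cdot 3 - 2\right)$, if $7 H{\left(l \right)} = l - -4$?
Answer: $-2244$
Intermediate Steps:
$H{\left(l \right)} = \frac{4}{7} + \frac{l}{7}$ ($H{\left(l \right)} = \frac{l - -4}{7} = \frac{l + 4}{7} = \frac{4 + l}{7} = \frac{4}{7} + \frac{l}{7}$)
$204 \left(H{\left(3 \right)} \left(-1\right) 3 \cdot 3 - 2\right) = 204 \left(\left(\frac{4}{7} + \frac{1}{7} \cdot 3\right) \left(-1\right) 3 \cdot 3 - 2\right) = 204 \left(\left(\frac{4}{7} + \frac{3}{7}\right) \left(-1\right) 3 \cdot 3 - 2\right) = 204 \left(1 \left(-1\right) 3 \cdot 3 - 2\right) = 204 \left(\left(-1\right) 3 \cdot 3 - 2\right) = 204 \left(\left(-3\right) 3 - 2\right) = 204 \left(-9 - 2\right) = 204 \left(-11\right) = -2244$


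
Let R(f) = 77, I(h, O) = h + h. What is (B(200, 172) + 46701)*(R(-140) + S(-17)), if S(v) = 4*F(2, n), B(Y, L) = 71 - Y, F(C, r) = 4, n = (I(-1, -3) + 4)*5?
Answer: 4331196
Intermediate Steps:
I(h, O) = 2*h
n = 10 (n = (2*(-1) + 4)*5 = (-2 + 4)*5 = 2*5 = 10)
S(v) = 16 (S(v) = 4*4 = 16)
(B(200, 172) + 46701)*(R(-140) + S(-17)) = ((71 - 1*200) + 46701)*(77 + 16) = ((71 - 200) + 46701)*93 = (-129 + 46701)*93 = 46572*93 = 4331196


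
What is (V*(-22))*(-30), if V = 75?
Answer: 49500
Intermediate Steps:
(V*(-22))*(-30) = (75*(-22))*(-30) = -1650*(-30) = 49500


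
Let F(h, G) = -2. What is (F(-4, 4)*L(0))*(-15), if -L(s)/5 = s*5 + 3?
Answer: -450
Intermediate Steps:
L(s) = -15 - 25*s (L(s) = -5*(s*5 + 3) = -5*(5*s + 3) = -5*(3 + 5*s) = -15 - 25*s)
(F(-4, 4)*L(0))*(-15) = -2*(-15 - 25*0)*(-15) = -2*(-15 + 0)*(-15) = -2*(-15)*(-15) = 30*(-15) = -450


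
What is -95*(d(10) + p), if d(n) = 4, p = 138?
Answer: -13490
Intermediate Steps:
-95*(d(10) + p) = -95*(4 + 138) = -95*142 = -13490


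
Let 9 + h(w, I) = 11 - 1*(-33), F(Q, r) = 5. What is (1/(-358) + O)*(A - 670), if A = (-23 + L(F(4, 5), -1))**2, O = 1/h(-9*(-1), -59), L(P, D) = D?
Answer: -15181/6265 ≈ -2.4231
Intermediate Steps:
h(w, I) = 35 (h(w, I) = -9 + (11 - 1*(-33)) = -9 + (11 + 33) = -9 + 44 = 35)
O = 1/35 ≈ 0.028571
A = 576 (A = (-23 - 1)**2 = (-24)**2 = 576)
(1/(-358) + O)*(A - 670) = (1/(-358) + 1/35)*(576 - 670) = (-1/358 + 1/35)*(-94) = (323/12530)*(-94) = -15181/6265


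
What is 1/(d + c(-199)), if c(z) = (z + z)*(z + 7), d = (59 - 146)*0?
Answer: 1/76416 ≈ 1.3086e-5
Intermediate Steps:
d = 0 (d = -87*0 = 0)
c(z) = 2*z*(7 + z) (c(z) = (2*z)*(7 + z) = 2*z*(7 + z))
1/(d + c(-199)) = 1/(0 + 2*(-199)*(7 - 199)) = 1/(0 + 2*(-199)*(-192)) = 1/(0 + 76416) = 1/76416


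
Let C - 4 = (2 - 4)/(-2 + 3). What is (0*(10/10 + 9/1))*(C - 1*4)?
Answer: 0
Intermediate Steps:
C = 2 (C = 4 + (2 - 4)/(-2 + 3) = 4 - 2/1 = 4 - 2*1 = 4 - 2 = 2)
(0*(10/10 + 9/1))*(C - 1*4) = (0*(10/10 + 9/1))*(2 - 1*4) = (0*(10*(⅒) + 9*1))*(2 - 4) = (0*(1 + 9))*(-2) = (0*10)*(-2) = 0*(-2) = 0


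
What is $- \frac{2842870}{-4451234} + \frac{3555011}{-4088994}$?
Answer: $- \frac{2099853730397}{9100534559298} \approx -0.23074$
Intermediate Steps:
$- \frac{2842870}{-4451234} + \frac{3555011}{-4088994} = \left(-2842870\right) \left(- \frac{1}{4451234}\right) + 3555011 \left(- \frac{1}{4088994}\right) = \frac{1421435}{2225617} - \frac{3555011}{4088994} = - \frac{2099853730397}{9100534559298}$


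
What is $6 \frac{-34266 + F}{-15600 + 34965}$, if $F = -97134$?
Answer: $- \frac{52560}{1291} \approx -40.713$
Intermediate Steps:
$6 \frac{-34266 + F}{-15600 + 34965} = 6 \frac{-34266 - 97134}{-15600 + 34965} = 6 \left(- \frac{131400}{19365}\right) = 6 \left(\left(-131400\right) \frac{1}{19365}\right) = 6 \left(- \frac{8760}{1291}\right) = - \frac{52560}{1291}$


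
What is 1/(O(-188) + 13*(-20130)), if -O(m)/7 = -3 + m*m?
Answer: -1/509077 ≈ -1.9643e-6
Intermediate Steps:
O(m) = 21 - 7*m² (O(m) = -7*(-3 + m*m) = -7*(-3 + m²) = 21 - 7*m²)
1/(O(-188) + 13*(-20130)) = 1/((21 - 7*(-188)²) + 13*(-20130)) = 1/((21 - 7*35344) - 261690) = 1/((21 - 247408) - 261690) = 1/(-247387 - 261690) = 1/(-509077) = -1/509077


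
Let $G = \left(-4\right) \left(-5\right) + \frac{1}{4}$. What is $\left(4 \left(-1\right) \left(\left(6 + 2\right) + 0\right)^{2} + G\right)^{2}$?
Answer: $\frac{889249}{16} \approx 55578.0$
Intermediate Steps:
$G = \frac{81}{4}$ ($G = 20 + \frac{1}{4} = \frac{81}{4} \approx 20.25$)
$\left(4 \left(-1\right) \left(\left(6 + 2\right) + 0\right)^{2} + G\right)^{2} = \left(4 \left(-1\right) \left(\left(6 + 2\right) + 0\right)^{2} + \frac{81}{4}\right)^{2} = \left(- 4 \left(8 + 0\right)^{2} + \frac{81}{4}\right)^{2} = \left(- 4 \cdot 8^{2} + \frac{81}{4}\right)^{2} = \left(\left(-4\right) 64 + \frac{81}{4}\right)^{2} = \left(-256 + \frac{81}{4}\right)^{2} = \left(- \frac{943}{4}\right)^{2} = \frac{889249}{16}$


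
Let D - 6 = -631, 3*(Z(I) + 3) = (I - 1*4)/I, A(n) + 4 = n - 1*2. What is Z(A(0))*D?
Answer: 13750/9 ≈ 1527.8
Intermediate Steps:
A(n) = -6 + n (A(n) = -4 + (n - 1*2) = -4 + (n - 2) = -4 + (-2 + n) = -6 + n)
Z(I) = -3 + (-4 + I)/(3*I) (Z(I) = -3 + ((I - 1*4)/I)/3 = -3 + ((I - 4)/I)/3 = -3 + ((-4 + I)/I)/3 = -3 + (-4 + I)/(3*I))
D = -625 (D = 6 - 631 = -625)
Z(A(0))*D = (4*(-1 - 2*(-6 + 0))/(3*(-6 + 0)))*(-625) = ((4/3)*(-1 - 2*(-6))/(-6))*(-625) = ((4/3)*(-1/6)*(-1 + 12))*(-625) = ((4/3)*(-1/6)*11)*(-625) = -22/9*(-625) = 13750/9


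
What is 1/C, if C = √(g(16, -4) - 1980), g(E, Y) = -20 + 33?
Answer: -I*√1967/1967 ≈ -0.022547*I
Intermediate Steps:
g(E, Y) = 13
C = I*√1967 (C = √(13 - 1980) = √(-1967) = I*√1967 ≈ 44.351*I)
1/C = 1/(I*√1967) = -I*√1967/1967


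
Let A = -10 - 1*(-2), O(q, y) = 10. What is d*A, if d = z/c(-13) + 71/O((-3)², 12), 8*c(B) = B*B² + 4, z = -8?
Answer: -625372/10965 ≈ -57.033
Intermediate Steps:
c(B) = ½ + B³/8 (c(B) = (B*B² + 4)/8 = (B³ + 4)/8 = (4 + B³)/8 = ½ + B³/8)
A = -8 (A = -10 + 2 = -8)
d = 156343/21930 (d = -8/(½ + (⅛)*(-13)³) + 71/10 = -8/(½ + (⅛)*(-2197)) + 71*(⅒) = -8/(½ - 2197/8) + 71/10 = -8/(-2193/8) + 71/10 = -8*(-8/2193) + 71/10 = 64/2193 + 71/10 = 156343/21930 ≈ 7.1292)
d*A = (156343/21930)*(-8) = -625372/10965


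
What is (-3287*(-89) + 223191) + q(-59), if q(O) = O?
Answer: 515675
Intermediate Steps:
(-3287*(-89) + 223191) + q(-59) = (-3287*(-89) + 223191) - 59 = (292543 + 223191) - 59 = 515734 - 59 = 515675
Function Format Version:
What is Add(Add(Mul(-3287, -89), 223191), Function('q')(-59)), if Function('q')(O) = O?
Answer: 515675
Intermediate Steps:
Add(Add(Mul(-3287, -89), 223191), Function('q')(-59)) = Add(Add(Mul(-3287, -89), 223191), -59) = Add(Add(292543, 223191), -59) = Add(515734, -59) = 515675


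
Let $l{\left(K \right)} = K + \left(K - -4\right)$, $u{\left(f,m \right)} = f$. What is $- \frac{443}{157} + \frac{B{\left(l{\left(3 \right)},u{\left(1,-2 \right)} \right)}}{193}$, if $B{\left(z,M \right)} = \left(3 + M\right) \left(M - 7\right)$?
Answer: $- \frac{89267}{30301} \approx -2.946$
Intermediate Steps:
$l{\left(K \right)} = 4 + 2 K$ ($l{\left(K \right)} = K + \left(K + 4\right) = K + \left(4 + K\right) = 4 + 2 K$)
$B{\left(z,M \right)} = \left(-7 + M\right) \left(3 + M\right)$ ($B{\left(z,M \right)} = \left(3 + M\right) \left(-7 + M\right) = \left(-7 + M\right) \left(3 + M\right)$)
$- \frac{443}{157} + \frac{B{\left(l{\left(3 \right)},u{\left(1,-2 \right)} \right)}}{193} = - \frac{443}{157} + \frac{-21 + 1^{2} - 4}{193} = \left(-443\right) \frac{1}{157} + \left(-21 + 1 - 4\right) \frac{1}{193} = - \frac{443}{157} - \frac{24}{193} = - \frac{89267}{30301}$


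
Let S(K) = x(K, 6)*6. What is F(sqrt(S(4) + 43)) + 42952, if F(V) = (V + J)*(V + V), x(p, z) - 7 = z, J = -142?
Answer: 40070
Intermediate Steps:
x(p, z) = 7 + z
S(K) = 78 (S(K) = (7 + 6)*6 = 13*6 = 78)
F(V) = 2*V*(-142 + V) (F(V) = (V - 142)*(V + V) = (-142 + V)*(2*V) = 2*V*(-142 + V))
F(sqrt(S(4) + 43)) + 42952 = 2*sqrt(78 + 43)*(-142 + sqrt(78 + 43)) + 42952 = 2*sqrt(121)*(-142 + sqrt(121)) + 42952 = 2*11*(-142 + 11) + 42952 = 2*11*(-131) + 42952 = -2882 + 42952 = 40070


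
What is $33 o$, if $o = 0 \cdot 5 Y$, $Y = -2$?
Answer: $0$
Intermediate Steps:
$o = 0$ ($o = 0 \cdot 5 \left(-2\right) = 0 \left(-2\right) = 0$)
$33 o = 33 \cdot 0 = 0$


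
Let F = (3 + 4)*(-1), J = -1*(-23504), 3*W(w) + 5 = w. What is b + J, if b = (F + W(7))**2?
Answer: 211897/9 ≈ 23544.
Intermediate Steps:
W(w) = -5/3 + w/3
J = 23504
F = -7 (F = 7*(-1) = -7)
b = 361/9 (b = (-7 + (-5/3 + (1/3)*7))**2 = (-7 + (-5/3 + 7/3))**2 = (-7 + 2/3)**2 = (-19/3)**2 = 361/9 ≈ 40.111)
b + J = 361/9 + 23504 = 211897/9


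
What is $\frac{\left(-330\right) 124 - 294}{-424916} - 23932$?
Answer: $- \frac{5084524249}{212458} \approx -23932.0$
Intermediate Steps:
$\frac{\left(-330\right) 124 - 294}{-424916} - 23932 = \left(-40920 - 294\right) \left(- \frac{1}{424916}\right) - 23932 = \left(-41214\right) \left(- \frac{1}{424916}\right) - 23932 = \frac{20607}{212458} - 23932 = - \frac{5084524249}{212458}$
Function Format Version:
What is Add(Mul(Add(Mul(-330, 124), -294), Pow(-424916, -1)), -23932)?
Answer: Rational(-5084524249, 212458) ≈ -23932.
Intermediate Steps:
Add(Mul(Add(Mul(-330, 124), -294), Pow(-424916, -1)), -23932) = Add(Mul(Add(-40920, -294), Rational(-1, 424916)), -23932) = Add(Mul(-41214, Rational(-1, 424916)), -23932) = Add(Rational(20607, 212458), -23932) = Rational(-5084524249, 212458)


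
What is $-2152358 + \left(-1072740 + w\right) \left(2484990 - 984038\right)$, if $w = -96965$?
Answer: $-1755673211518$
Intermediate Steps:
$-2152358 + \left(-1072740 + w\right) \left(2484990 - 984038\right) = -2152358 + \left(-1072740 - 96965\right) \left(2484990 - 984038\right) = -2152358 - 1755671059160 = -1755673211518$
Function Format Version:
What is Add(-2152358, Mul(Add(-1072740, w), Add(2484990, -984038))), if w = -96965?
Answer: -1755673211518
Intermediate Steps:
Add(-2152358, Mul(Add(-1072740, w), Add(2484990, -984038))) = Add(-2152358, Mul(Add(-1072740, -96965), Add(2484990, -984038))) = Add(-2152358, Mul(-1169705, 1500952)) = Add(-2152358, -1755671059160) = -1755673211518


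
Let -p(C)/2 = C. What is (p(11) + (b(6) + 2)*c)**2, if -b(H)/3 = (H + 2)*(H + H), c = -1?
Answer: 69696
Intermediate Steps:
p(C) = -2*C
b(H) = -6*H*(2 + H) (b(H) = -3*(H + 2)*(H + H) = -3*(2 + H)*2*H = -6*H*(2 + H))
(p(11) + (b(6) + 2)*c)**2 = (-2*11 + (-6*6*(2 + 6) + 2)*(-1))**2 = (-22 + (-6*6*8 + 2)*(-1))**2 = (-22 + (-288 + 2)*(-1))**2 = (-22 - 286*(-1))**2 = (-22 + 286)**2 = 264**2 = 69696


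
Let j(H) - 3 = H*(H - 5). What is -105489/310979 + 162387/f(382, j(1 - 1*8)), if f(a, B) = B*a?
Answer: 15664375149/3445025362 ≈ 4.5470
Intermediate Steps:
j(H) = 3 + H*(-5 + H) (j(H) = 3 + H*(H - 5) = 3 + H*(-5 + H))
-105489/310979 + 162387/f(382, j(1 - 1*8)) = -105489/310979 + 162387/(((3 + (1 - 1*8)**2 - 5*(1 - 1*8))*382)) = -105489*1/310979 + 162387/(((3 + (1 - 8)**2 - 5*(1 - 8))*382)) = -105489/310979 + 162387/(((3 + (-7)**2 - 5*(-7))*382)) = -105489/310979 + 162387/(((3 + 49 + 35)*382)) = -105489/310979 + 162387/((87*382)) = -105489/310979 + 162387/33234 = -105489/310979 + 162387*(1/33234) = -105489/310979 + 54129/11078 = 15664375149/3445025362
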